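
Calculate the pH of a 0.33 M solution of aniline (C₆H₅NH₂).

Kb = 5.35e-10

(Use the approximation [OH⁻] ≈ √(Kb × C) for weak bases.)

[OH⁻] = √(Kb × C) = √(5.35e-10 × 0.33) = 1.3287e-05. pOH = 4.88, pH = 14 - pOH

pH = 9.12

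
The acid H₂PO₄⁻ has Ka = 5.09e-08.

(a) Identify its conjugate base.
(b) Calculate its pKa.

(a) The conjugate base is formed by removing one H⁺ from H₂PO₄⁻, giving HPO₄²⁻. (b) pKa = -log(Ka) = -log(5.09e-08) = 7.29.

Conjugate base: HPO₄²⁻; pK_a = 7.29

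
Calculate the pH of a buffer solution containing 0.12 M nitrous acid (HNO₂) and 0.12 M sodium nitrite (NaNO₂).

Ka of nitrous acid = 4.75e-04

pKa = -log(4.75e-04) = 3.32. pH = pKa + log([A⁻]/[HA]) = 3.32 + log(0.12/0.12)

pH = 3.32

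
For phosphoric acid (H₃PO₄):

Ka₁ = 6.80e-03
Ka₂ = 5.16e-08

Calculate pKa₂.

pKa₂ = -log(Ka₂) = -log(5.16e-08) = 7.29.

pK_{a2} = 7.29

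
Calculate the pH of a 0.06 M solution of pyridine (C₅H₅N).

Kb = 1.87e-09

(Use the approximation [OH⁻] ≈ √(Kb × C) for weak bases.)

[OH⁻] = √(Kb × C) = √(1.87e-09 × 0.06) = 1.0592e-05. pOH = 4.98, pH = 14 - pOH

pH = 9.02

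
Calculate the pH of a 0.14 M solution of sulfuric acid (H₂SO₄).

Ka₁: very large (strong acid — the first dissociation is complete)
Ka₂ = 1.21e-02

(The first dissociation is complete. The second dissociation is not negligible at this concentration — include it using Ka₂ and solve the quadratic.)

First dissociation is complete: [H⁺]₀ = [HSO₄⁻]₀ = C = 0.14 M. Second dissociation HSO₄⁻ ⇌ H⁺ + SO₄²⁻: let x = [SO₄²⁻]. Ka₂ = (C + x)·x / (C − x) = 1.21e-02 → x² + (C + Ka₂)·x − Ka₂·C = 0 → x² + 0.15210·x − 1.694e-03 = 0. x = (−0.15210 + √(0.15210² + 4 × 1.694e-03)) / 2 = 1.0423e-02 M. [H⁺] = C + x = 0.14 + 1.0423e-02 = 1.5042e-01 M. pH = -log(1.5042e-01) = 0.82.

pH = 0.82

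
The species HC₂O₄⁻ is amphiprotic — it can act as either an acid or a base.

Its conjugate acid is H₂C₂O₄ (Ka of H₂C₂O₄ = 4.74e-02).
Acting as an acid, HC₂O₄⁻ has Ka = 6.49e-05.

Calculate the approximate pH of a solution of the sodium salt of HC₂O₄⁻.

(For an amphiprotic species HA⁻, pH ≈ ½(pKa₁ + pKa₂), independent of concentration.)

pKa₁ = -log(4.74e-02) = 1.32; pKa₂ = -log(6.49e-05) = 4.19. For an amphiprotic species, pH ≈ ½(pKa₁ + pKa₂) = ½(1.32 + 4.19) = 2.76.

pH = 2.76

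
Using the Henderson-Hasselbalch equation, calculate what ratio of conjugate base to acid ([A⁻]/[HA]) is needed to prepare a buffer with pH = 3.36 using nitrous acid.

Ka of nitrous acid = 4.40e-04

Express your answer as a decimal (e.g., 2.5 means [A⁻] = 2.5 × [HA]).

pKa = -log(4.40e-04) = 3.3565. pH = pKa + log([A⁻]/[HA]), so log([A⁻]/[HA]) = pH − pKa = 3.36 − 3.3565 = 0.0035. [A⁻]/[HA] = 10^(0.0035) = 1.01

[A⁻]/[HA] = 1.01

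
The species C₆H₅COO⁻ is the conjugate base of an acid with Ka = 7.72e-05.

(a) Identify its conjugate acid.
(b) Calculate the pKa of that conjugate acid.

(a) The conjugate acid is formed by adding one H⁺ to C₆H₅COO⁻, giving C₆H₅COOH. (b) pKa = -log(Ka) = -log(7.72e-05) = 4.11.

Conjugate acid: C₆H₅COOH; pK_a = 4.11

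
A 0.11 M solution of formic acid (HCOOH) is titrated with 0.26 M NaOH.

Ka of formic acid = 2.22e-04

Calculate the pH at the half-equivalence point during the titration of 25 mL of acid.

At half-equivalence [HA] = [A⁻], so Henderson-Hasselbalch gives pH = pKa = -log(2.22e-04) = 3.65.

pH = pKa = 3.65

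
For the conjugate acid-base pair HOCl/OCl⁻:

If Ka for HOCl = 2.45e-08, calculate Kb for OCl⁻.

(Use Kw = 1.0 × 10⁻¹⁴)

For a conjugate pair Ka × Kb = Kw, so Kb = Kw/Ka = 1.0 × 10⁻¹⁴ / 2.45e-08 = 4.08e-07.

K_b = 4.08e-07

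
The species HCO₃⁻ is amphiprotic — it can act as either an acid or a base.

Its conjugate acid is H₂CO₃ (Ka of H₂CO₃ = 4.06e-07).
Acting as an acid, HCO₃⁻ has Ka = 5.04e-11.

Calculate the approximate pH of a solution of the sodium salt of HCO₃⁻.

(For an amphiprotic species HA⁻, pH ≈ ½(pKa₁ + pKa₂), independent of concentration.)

pKa₁ = -log(4.06e-07) = 6.39; pKa₂ = -log(5.04e-11) = 10.30. For an amphiprotic species, pH ≈ ½(pKa₁ + pKa₂) = ½(6.39 + 10.30) = 8.34.

pH = 8.34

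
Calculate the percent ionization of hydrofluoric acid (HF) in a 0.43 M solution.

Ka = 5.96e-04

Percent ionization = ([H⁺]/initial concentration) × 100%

Using Ka equilibrium: x² + Ka×x - Ka×C = 0. Solving: [H⁺] = 1.5714e-02. Percent = (1.5714e-02/0.43) × 100

Percent ionization = 3.65%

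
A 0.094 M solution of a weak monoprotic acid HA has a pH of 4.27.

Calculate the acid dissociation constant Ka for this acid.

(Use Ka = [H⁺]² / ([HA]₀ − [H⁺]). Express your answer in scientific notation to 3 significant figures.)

[H⁺] = 10^(−pH) = 10^(−4.27) = 5.370e-05 M. For HA ⇌ H⁺ + A⁻, Ka = [H⁺][A⁻]/[HA] = [H⁺]² / ([HA]₀ − [H⁺]) = (5.370e-05)² / (0.094 − 5.370e-05) = 3.07e-08.

K_a = 3.07e-08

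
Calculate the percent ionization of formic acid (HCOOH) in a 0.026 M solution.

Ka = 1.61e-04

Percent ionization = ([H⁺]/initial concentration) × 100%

Using Ka equilibrium: x² + Ka×x - Ka×C = 0. Solving: [H⁺] = 1.9671e-03. Percent = (1.9671e-03/0.026) × 100

Percent ionization = 7.57%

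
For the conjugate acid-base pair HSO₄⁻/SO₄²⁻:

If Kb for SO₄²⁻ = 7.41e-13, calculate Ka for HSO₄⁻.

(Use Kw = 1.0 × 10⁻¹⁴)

For a conjugate pair Ka × Kb = Kw, so Ka = Kw/Kb = 1.0 × 10⁻¹⁴ / 7.41e-13 = 1.35e-02.

K_a = 1.35e-02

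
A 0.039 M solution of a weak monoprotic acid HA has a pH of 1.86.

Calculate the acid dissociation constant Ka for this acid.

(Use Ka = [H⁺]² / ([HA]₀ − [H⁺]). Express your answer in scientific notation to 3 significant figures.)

[H⁺] = 10^(−pH) = 10^(−1.86) = 1.380e-02 M. For HA ⇌ H⁺ + A⁻, Ka = [H⁺][A⁻]/[HA] = [H⁺]² / ([HA]₀ − [H⁺]) = (1.380e-02)² / (0.039 − 1.380e-02) = 7.56e-03.

K_a = 7.56e-03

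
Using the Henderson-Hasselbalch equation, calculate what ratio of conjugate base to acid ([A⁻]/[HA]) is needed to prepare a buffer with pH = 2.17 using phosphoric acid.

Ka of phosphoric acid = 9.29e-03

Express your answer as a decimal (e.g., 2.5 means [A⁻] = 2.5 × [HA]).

pKa = -log(9.29e-03) = 2.0320. pH = pKa + log([A⁻]/[HA]), so log([A⁻]/[HA]) = pH − pKa = 2.17 − 2.0320 = 0.1380. [A⁻]/[HA] = 10^(0.1380) = 1.37

[A⁻]/[HA] = 1.37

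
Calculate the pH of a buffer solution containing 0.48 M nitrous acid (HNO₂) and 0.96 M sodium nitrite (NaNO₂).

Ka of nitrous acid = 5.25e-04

pKa = -log(5.25e-04) = 3.28. pH = pKa + log([A⁻]/[HA]) = 3.28 + log(0.96/0.48)

pH = 3.58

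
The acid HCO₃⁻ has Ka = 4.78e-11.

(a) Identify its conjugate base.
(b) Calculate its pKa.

(a) The conjugate base is formed by removing one H⁺ from HCO₃⁻, giving CO₃²⁻. (b) pKa = -log(Ka) = -log(4.78e-11) = 10.32.

Conjugate base: CO₃²⁻; pK_a = 10.32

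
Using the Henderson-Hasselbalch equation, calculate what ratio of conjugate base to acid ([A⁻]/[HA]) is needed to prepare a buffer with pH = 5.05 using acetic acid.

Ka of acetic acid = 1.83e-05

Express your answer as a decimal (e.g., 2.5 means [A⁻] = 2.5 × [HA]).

pKa = -log(1.83e-05) = 4.7375. pH = pKa + log([A⁻]/[HA]), so log([A⁻]/[HA]) = pH − pKa = 5.05 − 4.7375 = 0.3125. [A⁻]/[HA] = 10^(0.3125) = 2.05

[A⁻]/[HA] = 2.05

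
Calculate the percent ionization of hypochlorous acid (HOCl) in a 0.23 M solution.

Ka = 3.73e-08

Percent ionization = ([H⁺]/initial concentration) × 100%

Using Ka equilibrium: x² + Ka×x - Ka×C = 0. Solving: [H⁺] = 9.2604e-05. Percent = (9.2604e-05/0.23) × 100

Percent ionization = 0.0403%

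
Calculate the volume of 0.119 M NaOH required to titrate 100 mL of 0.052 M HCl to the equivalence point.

At equivalence: moles acid = moles base. moles HCl = 0.052 × 100/1000 = 0.0052 mol. V_base = moles / 0.119 × 1000 = 43.7 mL.

V_{base} = 43.7 mL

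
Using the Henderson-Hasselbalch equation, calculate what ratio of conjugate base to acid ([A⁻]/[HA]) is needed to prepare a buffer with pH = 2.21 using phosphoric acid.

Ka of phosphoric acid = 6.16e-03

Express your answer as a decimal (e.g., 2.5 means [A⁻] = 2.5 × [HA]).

pKa = -log(6.16e-03) = 2.2104. pH = pKa + log([A⁻]/[HA]), so log([A⁻]/[HA]) = pH − pKa = 2.21 − 2.2104 = -0.0004. [A⁻]/[HA] = 10^(-0.0004) = 0.999

[A⁻]/[HA] = 0.999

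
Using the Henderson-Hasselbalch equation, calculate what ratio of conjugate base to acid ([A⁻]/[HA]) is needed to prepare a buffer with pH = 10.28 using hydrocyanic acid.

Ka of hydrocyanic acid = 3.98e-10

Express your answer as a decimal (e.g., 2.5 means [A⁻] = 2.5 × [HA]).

pKa = -log(3.98e-10) = 9.4001. pH = pKa + log([A⁻]/[HA]), so log([A⁻]/[HA]) = pH − pKa = 10.28 − 9.4001 = 0.8799. [A⁻]/[HA] = 10^(0.8799) = 7.58

[A⁻]/[HA] = 7.58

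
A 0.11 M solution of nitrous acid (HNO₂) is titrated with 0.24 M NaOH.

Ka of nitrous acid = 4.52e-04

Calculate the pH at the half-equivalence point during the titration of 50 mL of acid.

At half-equivalence [HA] = [A⁻], so Henderson-Hasselbalch gives pH = pKa = -log(4.52e-04) = 3.34.

pH = pKa = 3.34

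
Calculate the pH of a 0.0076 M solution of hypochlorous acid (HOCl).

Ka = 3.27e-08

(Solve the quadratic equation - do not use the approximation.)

x² + Ka×x - Ka×C = 0. Using quadratic formula: [H⁺] = 1.5748e-05

pH = 4.80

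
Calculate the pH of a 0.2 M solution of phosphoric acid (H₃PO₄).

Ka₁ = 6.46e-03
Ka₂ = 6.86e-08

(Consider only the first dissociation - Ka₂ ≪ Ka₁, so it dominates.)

First dissociation dominates. From Ka₁ = [H⁺][HA⁻]/[H₂A], x² + Ka₁·x − Ka₁·C = 0 with C = 0.2 M and Ka₁ = 6.46e-03. Solving: [H⁺] = (−Ka₁ + √(Ka₁² + 4·Ka₁·C)) / 2 = 3.2859e-02 M. pH = -log(3.2859e-02) = 1.48.

pH = 1.48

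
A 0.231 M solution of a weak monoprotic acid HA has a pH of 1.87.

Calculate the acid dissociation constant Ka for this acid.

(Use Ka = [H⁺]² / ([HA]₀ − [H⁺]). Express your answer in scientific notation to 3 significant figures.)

[H⁺] = 10^(−pH) = 10^(−1.87) = 1.349e-02 M. For HA ⇌ H⁺ + A⁻, Ka = [H⁺][A⁻]/[HA] = [H⁺]² / ([HA]₀ − [H⁺]) = (1.349e-02)² / (0.231 − 1.349e-02) = 8.37e-04.

K_a = 8.37e-04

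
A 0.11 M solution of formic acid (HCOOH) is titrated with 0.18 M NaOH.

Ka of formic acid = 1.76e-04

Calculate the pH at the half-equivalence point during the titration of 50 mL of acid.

At half-equivalence [HA] = [A⁻], so Henderson-Hasselbalch gives pH = pKa = -log(1.76e-04) = 3.75.

pH = pKa = 3.75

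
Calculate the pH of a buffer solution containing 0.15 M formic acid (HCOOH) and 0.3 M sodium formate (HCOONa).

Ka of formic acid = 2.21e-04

pKa = -log(2.21e-04) = 3.66. pH = pKa + log([A⁻]/[HA]) = 3.66 + log(0.3/0.15)

pH = 3.96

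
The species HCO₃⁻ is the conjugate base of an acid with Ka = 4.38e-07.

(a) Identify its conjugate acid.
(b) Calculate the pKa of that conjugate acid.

(a) The conjugate acid is formed by adding one H⁺ to HCO₃⁻, giving H₂CO₃. (b) pKa = -log(Ka) = -log(4.38e-07) = 6.36.

Conjugate acid: H₂CO₃; pK_a = 6.36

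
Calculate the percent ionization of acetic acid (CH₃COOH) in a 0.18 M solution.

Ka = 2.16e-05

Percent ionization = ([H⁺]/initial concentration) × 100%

Using Ka equilibrium: x² + Ka×x - Ka×C = 0. Solving: [H⁺] = 1.9610e-03. Percent = (1.9610e-03/0.18) × 100

Percent ionization = 1.09%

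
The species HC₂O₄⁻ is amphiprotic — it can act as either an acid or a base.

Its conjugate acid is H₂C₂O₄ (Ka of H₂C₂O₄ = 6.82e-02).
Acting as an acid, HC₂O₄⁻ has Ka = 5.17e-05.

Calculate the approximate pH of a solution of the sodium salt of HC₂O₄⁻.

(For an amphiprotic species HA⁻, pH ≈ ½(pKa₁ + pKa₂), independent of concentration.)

pKa₁ = -log(6.82e-02) = 1.17; pKa₂ = -log(5.17e-05) = 4.29. For an amphiprotic species, pH ≈ ½(pKa₁ + pKa₂) = ½(1.17 + 4.29) = 2.73.

pH = 2.73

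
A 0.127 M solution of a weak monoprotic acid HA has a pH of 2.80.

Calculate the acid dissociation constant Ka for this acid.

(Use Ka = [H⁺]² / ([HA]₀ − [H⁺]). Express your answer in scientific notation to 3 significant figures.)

[H⁺] = 10^(−pH) = 10^(−2.80) = 1.585e-03 M. For HA ⇌ H⁺ + A⁻, Ka = [H⁺][A⁻]/[HA] = [H⁺]² / ([HA]₀ − [H⁺]) = (1.585e-03)² / (0.127 − 1.585e-03) = 2.00e-05.

K_a = 2.00e-05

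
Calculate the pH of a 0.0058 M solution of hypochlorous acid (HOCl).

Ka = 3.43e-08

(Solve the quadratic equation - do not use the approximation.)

x² + Ka×x - Ka×C = 0. Using quadratic formula: [H⁺] = 1.4087e-05

pH = 4.85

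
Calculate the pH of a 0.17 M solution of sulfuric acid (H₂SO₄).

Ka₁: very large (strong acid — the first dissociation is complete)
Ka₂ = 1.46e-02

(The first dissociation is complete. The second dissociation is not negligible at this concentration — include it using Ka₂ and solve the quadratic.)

First dissociation is complete: [H⁺]₀ = [HSO₄⁻]₀ = C = 0.17 M. Second dissociation HSO₄⁻ ⇌ H⁺ + SO₄²⁻: let x = [SO₄²⁻]. Ka₂ = (C + x)·x / (C − x) = 1.46e-02 → x² + (C + Ka₂)·x − Ka₂·C = 0 → x² + 0.18460·x − 2.482e-03 = 0. x = (−0.18460 + √(0.18460² + 4 × 2.482e-03)) / 2 = 1.2587e-02 M. [H⁺] = C + x = 0.17 + 1.2587e-02 = 1.8259e-01 M. pH = -log(1.8259e-01) = 0.74.

pH = 0.74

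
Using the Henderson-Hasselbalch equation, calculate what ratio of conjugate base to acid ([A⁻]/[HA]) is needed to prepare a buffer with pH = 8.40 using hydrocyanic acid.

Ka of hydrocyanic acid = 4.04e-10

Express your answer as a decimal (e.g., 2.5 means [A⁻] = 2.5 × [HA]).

pKa = -log(4.04e-10) = 9.3936. pH = pKa + log([A⁻]/[HA]), so log([A⁻]/[HA]) = pH − pKa = 8.40 − 9.3936 = -0.9936. [A⁻]/[HA] = 10^(-0.9936) = 0.101

[A⁻]/[HA] = 0.101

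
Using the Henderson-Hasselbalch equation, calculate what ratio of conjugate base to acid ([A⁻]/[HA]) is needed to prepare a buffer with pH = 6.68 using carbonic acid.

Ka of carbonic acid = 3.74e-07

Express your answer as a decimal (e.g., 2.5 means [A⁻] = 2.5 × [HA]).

pKa = -log(3.74e-07) = 6.4271. pH = pKa + log([A⁻]/[HA]), so log([A⁻]/[HA]) = pH − pKa = 6.68 − 6.4271 = 0.2529. [A⁻]/[HA] = 10^(0.2529) = 1.79

[A⁻]/[HA] = 1.79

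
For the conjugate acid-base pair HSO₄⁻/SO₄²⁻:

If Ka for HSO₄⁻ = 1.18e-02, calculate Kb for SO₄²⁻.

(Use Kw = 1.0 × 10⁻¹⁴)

For a conjugate pair Ka × Kb = Kw, so Kb = Kw/Ka = 1.0 × 10⁻¹⁴ / 1.18e-02 = 8.47e-13.

K_b = 8.47e-13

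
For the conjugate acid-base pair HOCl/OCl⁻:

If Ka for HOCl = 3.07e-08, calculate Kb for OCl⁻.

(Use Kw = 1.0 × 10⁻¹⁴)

For a conjugate pair Ka × Kb = Kw, so Kb = Kw/Ka = 1.0 × 10⁻¹⁴ / 3.07e-08 = 3.26e-07.

K_b = 3.26e-07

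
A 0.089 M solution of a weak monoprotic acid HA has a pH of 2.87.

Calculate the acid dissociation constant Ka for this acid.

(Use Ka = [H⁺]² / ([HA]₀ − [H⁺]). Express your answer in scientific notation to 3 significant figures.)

[H⁺] = 10^(−pH) = 10^(−2.87) = 1.349e-03 M. For HA ⇌ H⁺ + A⁻, Ka = [H⁺][A⁻]/[HA] = [H⁺]² / ([HA]₀ − [H⁺]) = (1.349e-03)² / (0.089 − 1.349e-03) = 2.08e-05.

K_a = 2.08e-05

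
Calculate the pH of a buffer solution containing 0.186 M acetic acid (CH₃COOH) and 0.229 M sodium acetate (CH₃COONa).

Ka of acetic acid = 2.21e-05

pKa = -log(2.21e-05) = 4.66. pH = pKa + log([A⁻]/[HA]) = 4.66 + log(0.229/0.186)

pH = 4.75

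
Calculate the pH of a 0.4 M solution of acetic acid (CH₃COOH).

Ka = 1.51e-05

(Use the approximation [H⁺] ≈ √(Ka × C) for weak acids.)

[H⁺] = √(Ka × C) = √(1.51e-05 × 0.4) = 2.4576e-03. pH = -log(2.4576e-03)

pH = 2.61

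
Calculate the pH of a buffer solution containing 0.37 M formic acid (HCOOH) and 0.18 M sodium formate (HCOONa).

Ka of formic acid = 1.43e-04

pKa = -log(1.43e-04) = 3.84. pH = pKa + log([A⁻]/[HA]) = 3.84 + log(0.18/0.37)

pH = 3.53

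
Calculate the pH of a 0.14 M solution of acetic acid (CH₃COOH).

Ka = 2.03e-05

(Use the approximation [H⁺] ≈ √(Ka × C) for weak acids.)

[H⁺] = √(Ka × C) = √(2.03e-05 × 0.14) = 1.6858e-03. pH = -log(1.6858e-03)

pH = 2.77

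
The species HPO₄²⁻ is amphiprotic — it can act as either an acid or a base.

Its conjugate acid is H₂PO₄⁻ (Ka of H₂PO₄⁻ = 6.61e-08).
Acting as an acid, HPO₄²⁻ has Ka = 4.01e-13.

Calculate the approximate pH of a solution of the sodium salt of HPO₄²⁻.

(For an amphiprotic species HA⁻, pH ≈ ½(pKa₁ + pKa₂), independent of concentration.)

pKa₁ = -log(6.61e-08) = 7.18; pKa₂ = -log(4.01e-13) = 12.40. For an amphiprotic species, pH ≈ ½(pKa₁ + pKa₂) = ½(7.18 + 12.40) = 9.79.

pH = 9.79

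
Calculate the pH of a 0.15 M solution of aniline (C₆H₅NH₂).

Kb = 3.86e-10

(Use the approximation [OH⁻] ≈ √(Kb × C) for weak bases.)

[OH⁻] = √(Kb × C) = √(3.86e-10 × 0.15) = 7.6092e-06. pOH = 5.12, pH = 14 - pOH

pH = 8.88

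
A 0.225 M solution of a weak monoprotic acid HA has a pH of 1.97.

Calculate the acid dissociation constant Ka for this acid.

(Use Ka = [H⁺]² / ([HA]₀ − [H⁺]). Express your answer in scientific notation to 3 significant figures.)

[H⁺] = 10^(−pH) = 10^(−1.97) = 1.072e-02 M. For HA ⇌ H⁺ + A⁻, Ka = [H⁺][A⁻]/[HA] = [H⁺]² / ([HA]₀ − [H⁺]) = (1.072e-02)² / (0.225 − 1.072e-02) = 5.36e-04.

K_a = 5.36e-04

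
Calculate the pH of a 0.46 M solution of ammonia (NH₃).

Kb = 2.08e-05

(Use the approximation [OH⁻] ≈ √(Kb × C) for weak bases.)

[OH⁻] = √(Kb × C) = √(2.08e-05 × 0.46) = 3.0932e-03. pOH = 2.51, pH = 14 - pOH

pH = 11.49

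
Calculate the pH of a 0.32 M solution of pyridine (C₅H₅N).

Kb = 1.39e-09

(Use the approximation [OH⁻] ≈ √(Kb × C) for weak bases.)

[OH⁻] = √(Kb × C) = √(1.39e-09 × 0.32) = 2.1090e-05. pOH = 4.68, pH = 14 - pOH

pH = 9.32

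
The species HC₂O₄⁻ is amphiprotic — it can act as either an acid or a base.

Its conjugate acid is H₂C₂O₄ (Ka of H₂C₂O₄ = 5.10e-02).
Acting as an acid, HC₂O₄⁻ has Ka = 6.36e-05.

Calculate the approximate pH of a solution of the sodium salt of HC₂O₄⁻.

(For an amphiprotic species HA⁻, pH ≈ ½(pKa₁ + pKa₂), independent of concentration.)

pKa₁ = -log(5.10e-02) = 1.29; pKa₂ = -log(6.36e-05) = 4.20. For an amphiprotic species, pH ≈ ½(pKa₁ + pKa₂) = ½(1.29 + 4.20) = 2.74.

pH = 2.74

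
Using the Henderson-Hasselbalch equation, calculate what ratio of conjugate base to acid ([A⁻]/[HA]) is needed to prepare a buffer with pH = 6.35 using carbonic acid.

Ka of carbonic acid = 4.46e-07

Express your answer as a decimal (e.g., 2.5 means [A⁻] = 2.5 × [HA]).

pKa = -log(4.46e-07) = 6.3507. pH = pKa + log([A⁻]/[HA]), so log([A⁻]/[HA]) = pH − pKa = 6.35 − 6.3507 = -0.0007. [A⁻]/[HA] = 10^(-0.0007) = 0.998

[A⁻]/[HA] = 0.998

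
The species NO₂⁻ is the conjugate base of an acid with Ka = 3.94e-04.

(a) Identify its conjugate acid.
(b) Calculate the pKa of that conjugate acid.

(a) The conjugate acid is formed by adding one H⁺ to NO₂⁻, giving HNO₂. (b) pKa = -log(Ka) = -log(3.94e-04) = 3.40.

Conjugate acid: HNO₂; pK_a = 3.40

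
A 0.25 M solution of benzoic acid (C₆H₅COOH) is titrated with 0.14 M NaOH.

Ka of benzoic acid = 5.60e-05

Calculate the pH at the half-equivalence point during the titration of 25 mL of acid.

At half-equivalence [HA] = [A⁻], so Henderson-Hasselbalch gives pH = pKa = -log(5.60e-05) = 4.25.

pH = pKa = 4.25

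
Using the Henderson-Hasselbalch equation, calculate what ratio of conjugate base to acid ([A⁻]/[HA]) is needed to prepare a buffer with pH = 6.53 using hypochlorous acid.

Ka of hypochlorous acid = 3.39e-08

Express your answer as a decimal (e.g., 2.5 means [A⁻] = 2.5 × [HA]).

pKa = -log(3.39e-08) = 7.4698. pH = pKa + log([A⁻]/[HA]), so log([A⁻]/[HA]) = pH − pKa = 6.53 − 7.4698 = -0.9398. [A⁻]/[HA] = 10^(-0.9398) = 0.115

[A⁻]/[HA] = 0.115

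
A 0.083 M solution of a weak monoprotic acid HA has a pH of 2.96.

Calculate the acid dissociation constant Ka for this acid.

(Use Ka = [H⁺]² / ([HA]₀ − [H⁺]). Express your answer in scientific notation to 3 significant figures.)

[H⁺] = 10^(−pH) = 10^(−2.96) = 1.096e-03 M. For HA ⇌ H⁺ + A⁻, Ka = [H⁺][A⁻]/[HA] = [H⁺]² / ([HA]₀ − [H⁺]) = (1.096e-03)² / (0.083 − 1.096e-03) = 1.47e-05.

K_a = 1.47e-05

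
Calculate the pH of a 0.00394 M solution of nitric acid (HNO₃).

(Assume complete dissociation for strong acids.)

[H⁺] = 0.00394 M for strong acid. pH = -log[H⁺] = -log(0.00394)

pH = 2.40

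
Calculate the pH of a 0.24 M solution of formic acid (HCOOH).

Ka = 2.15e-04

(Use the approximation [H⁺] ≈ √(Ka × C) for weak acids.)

[H⁺] = √(Ka × C) = √(2.15e-04 × 0.24) = 7.1833e-03. pH = -log(7.1833e-03)

pH = 2.14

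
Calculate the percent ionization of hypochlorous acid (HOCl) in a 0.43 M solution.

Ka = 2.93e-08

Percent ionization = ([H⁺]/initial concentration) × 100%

Using Ka equilibrium: x² + Ka×x - Ka×C = 0. Solving: [H⁺] = 1.1223e-04. Percent = (1.1223e-04/0.43) × 100

Percent ionization = 0.0261%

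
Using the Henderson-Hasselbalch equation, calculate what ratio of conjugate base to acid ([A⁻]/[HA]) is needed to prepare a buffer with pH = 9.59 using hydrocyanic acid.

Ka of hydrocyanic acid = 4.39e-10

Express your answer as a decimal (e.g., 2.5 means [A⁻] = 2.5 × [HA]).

pKa = -log(4.39e-10) = 9.3575. pH = pKa + log([A⁻]/[HA]), so log([A⁻]/[HA]) = pH − pKa = 9.59 − 9.3575 = 0.2325. [A⁻]/[HA] = 10^(0.2325) = 1.71

[A⁻]/[HA] = 1.71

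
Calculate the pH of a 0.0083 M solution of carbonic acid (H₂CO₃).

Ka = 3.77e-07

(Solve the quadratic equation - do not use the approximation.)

x² + Ka×x - Ka×C = 0. Using quadratic formula: [H⁺] = 5.5750e-05

pH = 4.25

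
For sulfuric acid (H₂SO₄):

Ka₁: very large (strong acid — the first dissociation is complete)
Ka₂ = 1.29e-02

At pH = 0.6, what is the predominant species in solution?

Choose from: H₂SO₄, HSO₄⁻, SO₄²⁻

The first dissociation is complete, so H₂SO₄ itself is never the predominant species in water; pKa₂ = -log(1.29e-02) = 1.89. For a polyprotic acid the predominant species crosses at each pKa: below pKa_n the protonated form dominates, above it the deprotonated form does. At pH = 0.6, the predominant species is HSO₄⁻.

HSO₄⁻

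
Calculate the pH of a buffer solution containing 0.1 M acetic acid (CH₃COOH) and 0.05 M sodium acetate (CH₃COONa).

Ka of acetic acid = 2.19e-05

pKa = -log(2.19e-05) = 4.66. pH = pKa + log([A⁻]/[HA]) = 4.66 + log(0.05/0.1)

pH = 4.36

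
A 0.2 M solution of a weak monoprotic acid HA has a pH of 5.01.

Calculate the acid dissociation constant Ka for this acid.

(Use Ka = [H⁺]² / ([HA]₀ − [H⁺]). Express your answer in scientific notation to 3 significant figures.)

[H⁺] = 10^(−pH) = 10^(−5.01) = 9.772e-06 M. For HA ⇌ H⁺ + A⁻, Ka = [H⁺][A⁻]/[HA] = [H⁺]² / ([HA]₀ − [H⁺]) = (9.772e-06)² / (0.2 − 9.772e-06) = 4.78e-10.

K_a = 4.78e-10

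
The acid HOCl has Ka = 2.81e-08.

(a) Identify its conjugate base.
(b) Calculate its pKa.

(a) The conjugate base is formed by removing one H⁺ from HOCl, giving OCl⁻. (b) pKa = -log(Ka) = -log(2.81e-08) = 7.55.

Conjugate base: OCl⁻; pK_a = 7.55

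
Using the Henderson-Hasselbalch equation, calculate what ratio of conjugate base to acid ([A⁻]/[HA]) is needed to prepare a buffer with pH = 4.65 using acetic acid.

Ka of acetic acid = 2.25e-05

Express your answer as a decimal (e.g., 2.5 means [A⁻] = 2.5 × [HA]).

pKa = -log(2.25e-05) = 4.6478. pH = pKa + log([A⁻]/[HA]), so log([A⁻]/[HA]) = pH − pKa = 4.65 − 4.6478 = 0.0022. [A⁻]/[HA] = 10^(0.0022) = 1.01

[A⁻]/[HA] = 1.01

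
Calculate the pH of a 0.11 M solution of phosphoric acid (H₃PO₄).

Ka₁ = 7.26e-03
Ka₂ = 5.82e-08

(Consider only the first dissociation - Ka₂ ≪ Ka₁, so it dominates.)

First dissociation dominates. From Ka₁ = [H⁺][HA⁻]/[H₂A], x² + Ka₁·x − Ka₁·C = 0 with C = 0.11 M and Ka₁ = 7.26e-03. Solving: [H⁺] = (−Ka₁ + √(Ka₁² + 4·Ka₁·C)) / 2 = 2.4862e-02 M. pH = -log(2.4862e-02) = 1.60.

pH = 1.60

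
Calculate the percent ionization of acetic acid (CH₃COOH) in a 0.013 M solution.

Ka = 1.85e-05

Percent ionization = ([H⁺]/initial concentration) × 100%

Using Ka equilibrium: x² + Ka×x - Ka×C = 0. Solving: [H⁺] = 4.8125e-04. Percent = (4.8125e-04/0.013) × 100

Percent ionization = 3.7%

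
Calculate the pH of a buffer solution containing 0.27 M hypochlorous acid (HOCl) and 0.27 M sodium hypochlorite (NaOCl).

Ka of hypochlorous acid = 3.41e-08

pKa = -log(3.41e-08) = 7.47. pH = pKa + log([A⁻]/[HA]) = 7.47 + log(0.27/0.27)

pH = 7.47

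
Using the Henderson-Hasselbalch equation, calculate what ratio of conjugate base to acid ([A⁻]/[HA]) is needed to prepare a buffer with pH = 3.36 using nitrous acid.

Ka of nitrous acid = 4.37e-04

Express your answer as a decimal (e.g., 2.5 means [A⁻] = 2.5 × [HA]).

pKa = -log(4.37e-04) = 3.3595. pH = pKa + log([A⁻]/[HA]), so log([A⁻]/[HA]) = pH − pKa = 3.36 − 3.3595 = 0.0005. [A⁻]/[HA] = 10^(0.0005) = 1.00

[A⁻]/[HA] = 1.00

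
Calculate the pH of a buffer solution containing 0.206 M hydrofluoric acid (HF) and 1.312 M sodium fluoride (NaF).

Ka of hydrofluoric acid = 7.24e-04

pKa = -log(7.24e-04) = 3.14. pH = pKa + log([A⁻]/[HA]) = 3.14 + log(1.312/0.206)

pH = 3.94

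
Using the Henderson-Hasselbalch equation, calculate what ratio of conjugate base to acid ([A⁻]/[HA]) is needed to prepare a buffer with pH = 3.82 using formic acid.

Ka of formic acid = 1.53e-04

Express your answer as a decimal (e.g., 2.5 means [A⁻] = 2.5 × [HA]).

pKa = -log(1.53e-04) = 3.8153. pH = pKa + log([A⁻]/[HA]), so log([A⁻]/[HA]) = pH − pKa = 3.82 − 3.8153 = 0.0047. [A⁻]/[HA] = 10^(0.0047) = 1.01

[A⁻]/[HA] = 1.01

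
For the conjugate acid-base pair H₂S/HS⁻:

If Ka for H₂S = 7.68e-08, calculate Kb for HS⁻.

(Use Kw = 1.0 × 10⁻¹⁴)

For a conjugate pair Ka × Kb = Kw, so Kb = Kw/Ka = 1.0 × 10⁻¹⁴ / 7.68e-08 = 1.30e-07.

K_b = 1.30e-07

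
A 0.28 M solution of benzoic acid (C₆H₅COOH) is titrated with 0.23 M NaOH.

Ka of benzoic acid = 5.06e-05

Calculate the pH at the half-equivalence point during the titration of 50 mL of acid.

At half-equivalence [HA] = [A⁻], so Henderson-Hasselbalch gives pH = pKa = -log(5.06e-05) = 4.30.

pH = pKa = 4.30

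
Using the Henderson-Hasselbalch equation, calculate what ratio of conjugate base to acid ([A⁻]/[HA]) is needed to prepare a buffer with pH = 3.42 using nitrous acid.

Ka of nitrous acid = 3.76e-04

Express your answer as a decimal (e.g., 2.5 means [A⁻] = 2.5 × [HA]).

pKa = -log(3.76e-04) = 3.4248. pH = pKa + log([A⁻]/[HA]), so log([A⁻]/[HA]) = pH − pKa = 3.42 − 3.4248 = -0.0048. [A⁻]/[HA] = 10^(-0.0048) = 0.989

[A⁻]/[HA] = 0.989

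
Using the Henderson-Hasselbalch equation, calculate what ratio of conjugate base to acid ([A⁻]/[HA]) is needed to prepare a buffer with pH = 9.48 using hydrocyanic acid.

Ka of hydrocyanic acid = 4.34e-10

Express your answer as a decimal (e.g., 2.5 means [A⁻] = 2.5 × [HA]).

pKa = -log(4.34e-10) = 9.3625. pH = pKa + log([A⁻]/[HA]), so log([A⁻]/[HA]) = pH − pKa = 9.48 − 9.3625 = 0.1175. [A⁻]/[HA] = 10^(0.1175) = 1.31

[A⁻]/[HA] = 1.31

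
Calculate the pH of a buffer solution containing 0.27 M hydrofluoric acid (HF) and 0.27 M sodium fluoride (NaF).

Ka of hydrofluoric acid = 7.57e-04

pKa = -log(7.57e-04) = 3.12. pH = pKa + log([A⁻]/[HA]) = 3.12 + log(0.27/0.27)

pH = 3.12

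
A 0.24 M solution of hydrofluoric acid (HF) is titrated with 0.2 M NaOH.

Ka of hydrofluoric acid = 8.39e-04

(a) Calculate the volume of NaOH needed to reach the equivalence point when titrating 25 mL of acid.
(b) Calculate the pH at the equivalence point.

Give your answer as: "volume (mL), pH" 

moles acid = 0.24 × 25/1000 = 0.006 mol; V_base = moles/0.2 × 1000 = 30.0 mL. At equivalence only the conjugate base is present: [A⁻] = 0.006/0.055 = 1.0909e-01 M. Kb = Kw/Ka = 1.19e-11; [OH⁻] = √(Kb × [A⁻]) = 1.1403e-06; pOH = 5.94; pH = 14 - pOH = 8.06.

V = 30.0 mL, pH = 8.06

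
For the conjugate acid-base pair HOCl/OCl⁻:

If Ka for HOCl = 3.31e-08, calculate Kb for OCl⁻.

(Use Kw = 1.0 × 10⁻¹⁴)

For a conjugate pair Ka × Kb = Kw, so Kb = Kw/Ka = 1.0 × 10⁻¹⁴ / 3.31e-08 = 3.02e-07.

K_b = 3.02e-07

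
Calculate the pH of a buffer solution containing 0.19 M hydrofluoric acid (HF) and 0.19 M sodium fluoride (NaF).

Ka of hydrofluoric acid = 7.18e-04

pKa = -log(7.18e-04) = 3.14. pH = pKa + log([A⁻]/[HA]) = 3.14 + log(0.19/0.19)

pH = 3.14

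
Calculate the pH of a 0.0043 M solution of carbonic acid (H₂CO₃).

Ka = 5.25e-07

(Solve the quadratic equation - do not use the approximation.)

x² + Ka×x - Ka×C = 0. Using quadratic formula: [H⁺] = 4.7251e-05

pH = 4.33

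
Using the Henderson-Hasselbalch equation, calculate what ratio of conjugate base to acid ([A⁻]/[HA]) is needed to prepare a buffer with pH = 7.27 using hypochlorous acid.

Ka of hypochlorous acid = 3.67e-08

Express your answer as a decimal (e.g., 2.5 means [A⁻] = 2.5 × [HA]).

pKa = -log(3.67e-08) = 7.4353. pH = pKa + log([A⁻]/[HA]), so log([A⁻]/[HA]) = pH − pKa = 7.27 − 7.4353 = -0.1653. [A⁻]/[HA] = 10^(-0.1653) = 0.683

[A⁻]/[HA] = 0.683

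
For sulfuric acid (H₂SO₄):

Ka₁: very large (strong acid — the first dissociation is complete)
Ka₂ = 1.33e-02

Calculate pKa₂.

pKa₂ = -log(Ka₂) = -log(1.33e-02) = 1.88.

pK_{a2} = 1.88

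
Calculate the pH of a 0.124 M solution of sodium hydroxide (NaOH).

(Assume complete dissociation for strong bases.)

[OH⁻] = 0.124 M for strong base. pOH = -log[OH⁻] = 0.91, pH = 14 - pOH

pH = 13.09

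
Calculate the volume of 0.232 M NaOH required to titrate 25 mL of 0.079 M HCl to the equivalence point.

At equivalence: moles acid = moles base. moles HCl = 0.079 × 25/1000 = 0.001975 mol. V_base = moles / 0.232 × 1000 = 8.5 mL.

V_{base} = 8.5 mL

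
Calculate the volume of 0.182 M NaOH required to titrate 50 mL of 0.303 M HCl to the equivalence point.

At equivalence: moles acid = moles base. moles HCl = 0.303 × 50/1000 = 0.01515 mol. V_base = moles / 0.182 × 1000 = 83.2 mL.

V_{base} = 83.2 mL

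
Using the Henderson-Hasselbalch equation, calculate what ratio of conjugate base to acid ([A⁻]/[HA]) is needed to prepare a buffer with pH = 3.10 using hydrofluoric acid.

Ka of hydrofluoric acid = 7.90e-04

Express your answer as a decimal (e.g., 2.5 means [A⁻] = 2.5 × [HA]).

pKa = -log(7.90e-04) = 3.1024. pH = pKa + log([A⁻]/[HA]), so log([A⁻]/[HA]) = pH − pKa = 3.10 − 3.1024 = -0.0024. [A⁻]/[HA] = 10^(-0.0024) = 0.995

[A⁻]/[HA] = 0.995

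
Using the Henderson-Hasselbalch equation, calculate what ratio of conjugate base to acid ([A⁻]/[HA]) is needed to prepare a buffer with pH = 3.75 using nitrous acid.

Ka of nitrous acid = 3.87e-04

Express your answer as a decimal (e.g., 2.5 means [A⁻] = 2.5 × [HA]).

pKa = -log(3.87e-04) = 3.4123. pH = pKa + log([A⁻]/[HA]), so log([A⁻]/[HA]) = pH − pKa = 3.75 − 3.4123 = 0.3377. [A⁻]/[HA] = 10^(0.3377) = 2.18

[A⁻]/[HA] = 2.18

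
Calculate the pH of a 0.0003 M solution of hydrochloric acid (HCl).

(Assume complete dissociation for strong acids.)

[H⁺] = 0.0003 M for strong acid. pH = -log[H⁺] = -log(0.0003)

pH = 3.52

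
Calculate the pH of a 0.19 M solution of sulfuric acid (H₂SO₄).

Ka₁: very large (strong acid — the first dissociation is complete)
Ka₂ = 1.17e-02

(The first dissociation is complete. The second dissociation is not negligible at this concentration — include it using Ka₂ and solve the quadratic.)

First dissociation is complete: [H⁺]₀ = [HSO₄⁻]₀ = C = 0.19 M. Second dissociation HSO₄⁻ ⇌ H⁺ + SO₄²⁻: let x = [SO₄²⁻]. Ka₂ = (C + x)·x / (C − x) = 1.17e-02 → x² + (C + Ka₂)·x − Ka₂·C = 0 → x² + 0.20170·x − 2.223e-03 = 0. x = (−0.20170 + √(0.20170² + 4 × 2.223e-03)) / 2 = 1.0477e-02 M. [H⁺] = C + x = 0.19 + 1.0477e-02 = 2.0048e-01 M. pH = -log(2.0048e-01) = 0.70.

pH = 0.70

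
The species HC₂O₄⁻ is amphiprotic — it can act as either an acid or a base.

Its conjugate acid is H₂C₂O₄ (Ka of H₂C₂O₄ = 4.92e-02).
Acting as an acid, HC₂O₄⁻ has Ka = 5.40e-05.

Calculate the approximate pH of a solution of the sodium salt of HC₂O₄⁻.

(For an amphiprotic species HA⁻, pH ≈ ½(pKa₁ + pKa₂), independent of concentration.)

pKa₁ = -log(4.92e-02) = 1.31; pKa₂ = -log(5.40e-05) = 4.27. For an amphiprotic species, pH ≈ ½(pKa₁ + pKa₂) = ½(1.31 + 4.27) = 2.79.

pH = 2.79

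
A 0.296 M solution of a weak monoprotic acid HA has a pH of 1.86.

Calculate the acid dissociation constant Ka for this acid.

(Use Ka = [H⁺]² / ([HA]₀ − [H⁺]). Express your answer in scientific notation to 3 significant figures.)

[H⁺] = 10^(−pH) = 10^(−1.86) = 1.380e-02 M. For HA ⇌ H⁺ + A⁻, Ka = [H⁺][A⁻]/[HA] = [H⁺]² / ([HA]₀ − [H⁺]) = (1.380e-02)² / (0.296 − 1.380e-02) = 6.75e-04.

K_a = 6.75e-04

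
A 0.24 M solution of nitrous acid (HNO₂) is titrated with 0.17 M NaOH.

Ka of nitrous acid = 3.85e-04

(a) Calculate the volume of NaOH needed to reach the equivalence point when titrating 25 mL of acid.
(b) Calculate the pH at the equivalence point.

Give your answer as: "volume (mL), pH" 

moles acid = 0.24 × 25/1000 = 0.006 mol; V_base = moles/0.17 × 1000 = 35.3 mL. At equivalence only the conjugate base is present: [A⁻] = 0.006/0.060 = 9.9512e-02 M. Kb = Kw/Ka = 2.60e-11; [OH⁻] = √(Kb × [A⁻]) = 1.6077e-06; pOH = 5.79; pH = 14 - pOH = 8.21.

V = 35.3 mL, pH = 8.21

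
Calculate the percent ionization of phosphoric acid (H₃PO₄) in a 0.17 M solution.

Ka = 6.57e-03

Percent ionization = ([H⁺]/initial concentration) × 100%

Using Ka equilibrium: x² + Ka×x - Ka×C = 0. Solving: [H⁺] = 3.0296e-02. Percent = (3.0296e-02/0.17) × 100

Percent ionization = 17.8%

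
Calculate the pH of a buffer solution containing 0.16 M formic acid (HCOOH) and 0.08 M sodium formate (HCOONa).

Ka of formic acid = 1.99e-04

pKa = -log(1.99e-04) = 3.70. pH = pKa + log([A⁻]/[HA]) = 3.70 + log(0.08/0.16)

pH = 3.40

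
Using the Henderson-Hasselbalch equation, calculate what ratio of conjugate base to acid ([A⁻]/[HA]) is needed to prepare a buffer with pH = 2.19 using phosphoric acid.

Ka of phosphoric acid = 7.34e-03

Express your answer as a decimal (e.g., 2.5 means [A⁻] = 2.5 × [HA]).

pKa = -log(7.34e-03) = 2.1343. pH = pKa + log([A⁻]/[HA]), so log([A⁻]/[HA]) = pH − pKa = 2.19 − 2.1343 = 0.0557. [A⁻]/[HA] = 10^(0.0557) = 1.14

[A⁻]/[HA] = 1.14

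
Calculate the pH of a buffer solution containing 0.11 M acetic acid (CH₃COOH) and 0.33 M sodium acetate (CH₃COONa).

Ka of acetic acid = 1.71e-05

pKa = -log(1.71e-05) = 4.77. pH = pKa + log([A⁻]/[HA]) = 4.77 + log(0.33/0.11)

pH = 5.24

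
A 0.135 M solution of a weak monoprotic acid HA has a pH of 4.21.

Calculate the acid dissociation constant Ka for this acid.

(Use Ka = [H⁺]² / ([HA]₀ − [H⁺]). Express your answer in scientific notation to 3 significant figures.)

[H⁺] = 10^(−pH) = 10^(−4.21) = 6.166e-05 M. For HA ⇌ H⁺ + A⁻, Ka = [H⁺][A⁻]/[HA] = [H⁺]² / ([HA]₀ − [H⁺]) = (6.166e-05)² / (0.135 − 6.166e-05) = 2.82e-08.

K_a = 2.82e-08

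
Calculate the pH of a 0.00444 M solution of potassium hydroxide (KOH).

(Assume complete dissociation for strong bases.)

[OH⁻] = 0.00444 M for strong base. pOH = -log[OH⁻] = 2.35, pH = 14 - pOH

pH = 11.65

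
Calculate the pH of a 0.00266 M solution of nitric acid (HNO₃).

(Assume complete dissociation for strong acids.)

[H⁺] = 0.00266 M for strong acid. pH = -log[H⁺] = -log(0.00266)

pH = 2.58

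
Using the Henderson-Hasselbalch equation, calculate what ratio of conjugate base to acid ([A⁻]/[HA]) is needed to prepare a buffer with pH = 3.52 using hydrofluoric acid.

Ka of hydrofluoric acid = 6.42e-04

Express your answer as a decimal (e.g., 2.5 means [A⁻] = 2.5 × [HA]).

pKa = -log(6.42e-04) = 3.1925. pH = pKa + log([A⁻]/[HA]), so log([A⁻]/[HA]) = pH − pKa = 3.52 − 3.1925 = 0.3275. [A⁻]/[HA] = 10^(0.3275) = 2.13

[A⁻]/[HA] = 2.13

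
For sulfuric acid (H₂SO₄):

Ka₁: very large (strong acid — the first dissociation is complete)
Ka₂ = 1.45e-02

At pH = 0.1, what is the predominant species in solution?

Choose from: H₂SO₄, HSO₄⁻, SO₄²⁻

The first dissociation is complete, so H₂SO₄ itself is never the predominant species in water; pKa₂ = -log(1.45e-02) = 1.84. For a polyprotic acid the predominant species crosses at each pKa: below pKa_n the protonated form dominates, above it the deprotonated form does. At pH = 0.1, the predominant species is HSO₄⁻.

HSO₄⁻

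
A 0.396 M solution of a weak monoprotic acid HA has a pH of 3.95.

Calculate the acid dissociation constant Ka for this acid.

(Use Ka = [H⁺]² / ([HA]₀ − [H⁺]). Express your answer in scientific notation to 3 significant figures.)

[H⁺] = 10^(−pH) = 10^(−3.95) = 1.122e-04 M. For HA ⇌ H⁺ + A⁻, Ka = [H⁺][A⁻]/[HA] = [H⁺]² / ([HA]₀ − [H⁺]) = (1.122e-04)² / (0.396 − 1.122e-04) = 3.18e-08.

K_a = 3.18e-08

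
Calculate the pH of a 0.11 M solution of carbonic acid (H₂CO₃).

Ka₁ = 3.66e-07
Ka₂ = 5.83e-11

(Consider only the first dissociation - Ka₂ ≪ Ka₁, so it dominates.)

First dissociation dominates. From Ka₁ = [H⁺][HA⁻]/[H₂A], x² + Ka₁·x − Ka₁·C = 0 with C = 0.11 M and Ka₁ = 3.66e-07. Solving: [H⁺] = (−Ka₁ + √(Ka₁² + 4·Ka₁·C)) / 2 = 2.0047e-04 M. pH = -log(2.0047e-04) = 3.70.

pH = 3.70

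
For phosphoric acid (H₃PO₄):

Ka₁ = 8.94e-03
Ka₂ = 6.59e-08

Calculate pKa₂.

pKa₂ = -log(Ka₂) = -log(6.59e-08) = 7.18.

pK_{a2} = 7.18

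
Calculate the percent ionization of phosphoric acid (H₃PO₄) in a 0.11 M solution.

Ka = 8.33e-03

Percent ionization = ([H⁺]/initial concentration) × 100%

Using Ka equilibrium: x² + Ka×x - Ka×C = 0. Solving: [H⁺] = 2.6391e-02. Percent = (2.6391e-02/0.11) × 100

Percent ionization = 24%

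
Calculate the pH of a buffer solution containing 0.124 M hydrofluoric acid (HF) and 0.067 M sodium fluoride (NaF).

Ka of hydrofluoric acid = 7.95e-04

pKa = -log(7.95e-04) = 3.10. pH = pKa + log([A⁻]/[HA]) = 3.10 + log(0.067/0.124)

pH = 2.83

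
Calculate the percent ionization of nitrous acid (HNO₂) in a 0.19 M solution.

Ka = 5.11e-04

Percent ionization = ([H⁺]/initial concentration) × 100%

Using Ka equilibrium: x² + Ka×x - Ka×C = 0. Solving: [H⁺] = 9.6012e-03. Percent = (9.6012e-03/0.19) × 100

Percent ionization = 5.05%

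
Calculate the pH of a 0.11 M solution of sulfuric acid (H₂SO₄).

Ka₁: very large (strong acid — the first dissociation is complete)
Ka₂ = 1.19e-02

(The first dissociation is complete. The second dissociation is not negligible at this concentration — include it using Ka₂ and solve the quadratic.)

First dissociation is complete: [H⁺]₀ = [HSO₄⁻]₀ = C = 0.11 M. Second dissociation HSO₄⁻ ⇌ H⁺ + SO₄²⁻: let x = [SO₄²⁻]. Ka₂ = (C + x)·x / (C − x) = 1.19e-02 → x² + (C + Ka₂)·x − Ka₂·C = 0 → x² + 0.12190·x − 1.309e-03 = 0. x = (−0.12190 + √(0.12190² + 4 × 1.309e-03)) / 2 = 9.9295e-03 M. [H⁺] = C + x = 0.11 + 9.9295e-03 = 1.1993e-01 M. pH = -log(1.1993e-01) = 0.92.

pH = 0.92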